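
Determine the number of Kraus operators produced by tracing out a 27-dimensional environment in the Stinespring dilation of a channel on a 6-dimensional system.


Tracing out the environment in an orthonormal basis {|i>_E} gives Kraus operators K_i = <i|_E U |0>_E.
Number of Kraus operators = dim(H_env) = d_env
= 27

27


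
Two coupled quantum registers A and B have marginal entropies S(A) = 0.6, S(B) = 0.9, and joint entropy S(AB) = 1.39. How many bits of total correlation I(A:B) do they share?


I(A:B) = S(A) + S(B) - S(AB)
= 0.6 + 0.9 - 1.39
= 0.1100

0.1100


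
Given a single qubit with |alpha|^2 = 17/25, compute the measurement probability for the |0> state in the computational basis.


|alpha|^2 = 17/25 = 0.6800
|beta|^2 = 1 - 17/25 = 8/25 = 0.3200
P(|0>) = |alpha|^2 = 0.6800

0.6800


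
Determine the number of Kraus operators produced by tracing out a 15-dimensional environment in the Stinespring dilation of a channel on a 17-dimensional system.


Tracing out the environment in an orthonormal basis {|i>_E} gives Kraus operators K_i = <i|_E U |0>_E.
Number of Kraus operators = dim(H_env) = d_env
= 15

15


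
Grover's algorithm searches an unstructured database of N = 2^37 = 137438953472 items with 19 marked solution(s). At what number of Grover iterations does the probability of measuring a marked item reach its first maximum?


After j Grover iterations the success probability is P(j) = sin^2((2j+1)*theta), where sin(theta) = sqrt(k/N).
N = 2^37 = 137438953472, k = 19
sin(theta) = sqrt(k/N) = 1.175768662e-05
theta = arcsin(sqrt(k/N)) = 1.175768662e-05 rad
P(j) reaches its first maximum when (2j+1)*theta is as close as possible to pi/2, i.e. j = round(pi/(4*theta) - 1/2).
pi/(4*theta) - 1/2 = 66798.1985
(For comparison, the common estimate pi/4 * sqrt(N/k) = 66798.6985; the exact maximiser is used here.)
Optimal iterations = 66798

66798


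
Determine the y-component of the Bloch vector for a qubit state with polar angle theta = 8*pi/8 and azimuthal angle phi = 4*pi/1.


theta = 3.1416, phi = 12.5664
r_y = sin(theta)*sin(phi) = 0.0000 * 0.0000
r_y = 0.0000

0.0000


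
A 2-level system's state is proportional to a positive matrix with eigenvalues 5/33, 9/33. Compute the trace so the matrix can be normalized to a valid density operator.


tr(M) = sum of eigenvalues
= 5/33 + 9/33
= 14/33
= 0.4242

0.4242


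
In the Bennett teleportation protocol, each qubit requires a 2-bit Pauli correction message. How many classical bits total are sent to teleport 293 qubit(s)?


Quantum teleportation requires 2 classical bits per qubit teleported.
293 qubit(s) -> 2 * 293 = 586 classical bits

586


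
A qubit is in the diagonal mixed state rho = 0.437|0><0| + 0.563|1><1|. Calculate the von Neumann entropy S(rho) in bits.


S = -p*log2(p) - (1-p)*log2(1-p)
p = 0.4370, 1-p = 0.5630
= -0.4370 * log2(0.4370) - 0.5630 * log2(0.5630)
= -(-0.5219) - (-0.4666)
= 0.9885

0.9885


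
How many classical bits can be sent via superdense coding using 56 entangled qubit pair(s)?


Superdense coding allows 2 classical bits per shared entangled pair.
56 pair(s) -> 2 * 56 = 112 classical bits

112


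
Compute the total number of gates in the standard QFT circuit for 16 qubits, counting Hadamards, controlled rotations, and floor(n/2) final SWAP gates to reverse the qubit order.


Hadamard gates: 16
Controlled rotations: n*(n-1)/2 = 16*15/2 = 120
SWAP gates: floor(n/2) = floor(16/2) = 8
Total = 16 + 120 + 8
= 144

144


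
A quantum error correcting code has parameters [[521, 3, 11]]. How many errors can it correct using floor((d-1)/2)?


Code parameters: [[521, 3, 11]], distance d = 11.
Number of correctable errors = floor((d-1)/2)
= floor((11 - 1)/2)
= floor(10/2)
= 5

5


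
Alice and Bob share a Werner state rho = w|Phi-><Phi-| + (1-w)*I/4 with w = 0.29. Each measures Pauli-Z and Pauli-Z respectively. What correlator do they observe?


|Phi-> = (|00> - |11>)/sqrt(2)
For the pure Bell state, <Z_A Z_B> = +1 (Bell-state Pauli correlator).
The maximally-mixed part I/4 has tr(I/4 * P tensor P) = 0 for any traceless Pauli P.
So <Z_A Z_B>_rho = w * (+1) + (1 - w) * 0
= 0.29 * (+1)
= 0.2900

0.2900


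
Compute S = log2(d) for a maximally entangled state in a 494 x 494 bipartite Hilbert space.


For a maximally entangled state in d x d:
S = log2(d) = log2(494)
= 8.9484

8.9484


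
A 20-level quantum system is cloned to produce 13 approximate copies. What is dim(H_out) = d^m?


Output space = H^(tensor 13) where dim(H) = 20
dim = 20^13
= 400 (after 2 factors)
= 8000 (after 3 factors)
= 160000 (after 4 factors)
= 3200000 (after 5 factors)
= 64000000 (after 6 factors)
= 1280000000 (after 7 factors)
= 25600000000 (after 8 factors)
= 512000000000 (after 9 factors)
= 10240000000000 (after 10 factors)
= 204800000000000 (after 11 factors)
= 4096000000000000 (after 12 factors)
= 81920000000000000 (after 13 factors)
= 81920000000000000

81920000000000000


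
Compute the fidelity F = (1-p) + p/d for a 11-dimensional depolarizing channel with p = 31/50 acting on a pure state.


F = (1-p) + p/d
= (1 - 0.6200) + 0.6200/11
= 0.3800 + 0.0564
= 0.4364

0.4364


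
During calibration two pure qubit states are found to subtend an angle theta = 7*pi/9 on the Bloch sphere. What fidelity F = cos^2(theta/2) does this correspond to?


For states separated by angle theta on Bloch sphere:
F = cos^2(theta/2)
theta = 7*pi/9 = 2.4435
theta/2 = 1.2217
cos(theta/2) = 0.3420
F = 0.1170

0.1170


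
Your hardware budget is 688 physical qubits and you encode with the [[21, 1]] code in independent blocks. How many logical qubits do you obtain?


Each code block uses 21 physical qubits for 1 logical qubit(s).
Number of complete blocks = floor(688 / 21) = 32
Logical qubits = 32 * 1
= 32

32


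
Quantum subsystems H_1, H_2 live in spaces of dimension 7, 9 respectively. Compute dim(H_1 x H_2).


dim(H_1 x H_2) = 7 * 9
= 63

63


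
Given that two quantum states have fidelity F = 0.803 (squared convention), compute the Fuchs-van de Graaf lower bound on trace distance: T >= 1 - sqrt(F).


Fuchs-van de Graaf (squared-fidelity convention): 1 - sqrt(F) <= T <= sqrt(1 - F).
Lower bound: T >= 1 - sqrt(F)
sqrt(F) = sqrt(0.803) = 0.8961
T >= 1 - 0.8961
T >= 0.1039

0.1039


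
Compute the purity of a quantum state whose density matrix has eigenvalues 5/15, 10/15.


tr(rho^2) = sum of eigenvalues squared
= (5/15)^2 + (10/15)^2
= (25 + 100) / 225
= 125/225
= 0.5556

0.5556


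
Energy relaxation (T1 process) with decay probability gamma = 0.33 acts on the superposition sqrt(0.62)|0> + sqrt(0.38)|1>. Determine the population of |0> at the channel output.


For amplitude damping with parameter gamma on state sqrt(a)|0> + sqrt(b)|1>:
alpha^2 = 0.62, beta^2 = 0.38
P(|0>) = alpha^2 + gamma * beta^2
= 0.62 + 0.33 * 0.38
= 0.62 + 0.1254
= 0.7454

0.7454


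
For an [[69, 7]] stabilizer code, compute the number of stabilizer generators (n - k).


For an [[n,k]] stabilizer code:
Number of stabilizer generators = n - k
= 69 - 7
= 62

62


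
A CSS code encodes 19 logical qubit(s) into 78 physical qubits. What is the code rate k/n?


Code rate R = k/n
= 19/78
= 0.2436

0.2436


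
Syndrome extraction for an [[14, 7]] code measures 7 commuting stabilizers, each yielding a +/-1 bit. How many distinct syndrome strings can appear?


Each stabilizer generator gives a binary (+1 or -1) measurement outcome.
With 7 independent generators:
Total syndromes = 2^7
= 128

128


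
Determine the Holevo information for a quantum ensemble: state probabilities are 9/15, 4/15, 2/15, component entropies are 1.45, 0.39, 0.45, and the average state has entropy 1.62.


chi = S(rho) - sum_i p_i * S(rho_i)
Weighted entropy = 9/15 * 1.45 + 4/15 * 0.39 + 2/15 * 0.45
= 1.0340
chi = 1.62 - 1.0340
= 0.5860

0.5860


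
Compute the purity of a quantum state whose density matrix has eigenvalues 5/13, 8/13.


tr(rho^2) = sum of eigenvalues squared
= (5/13)^2 + (8/13)^2
= (25 + 64) / 169
= 89/169
= 0.5266

0.5266


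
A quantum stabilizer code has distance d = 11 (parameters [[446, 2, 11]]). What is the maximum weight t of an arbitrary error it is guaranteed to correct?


Code parameters: [[446, 2, 11]], distance d = 11.
Number of correctable errors = floor((d-1)/2)
= floor((11 - 1)/2)
= floor(10/2)
= 5

5


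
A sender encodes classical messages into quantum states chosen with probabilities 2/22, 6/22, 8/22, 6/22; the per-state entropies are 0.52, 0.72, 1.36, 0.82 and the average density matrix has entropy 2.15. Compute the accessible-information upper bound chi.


chi = S(rho) - sum_i p_i * S(rho_i)
Weighted entropy = 2/22 * 0.52 + 6/22 * 0.72 + 8/22 * 1.36 + 6/22 * 0.82
= 0.9618
chi = 2.15 - 0.9618
= 1.1882

1.1882


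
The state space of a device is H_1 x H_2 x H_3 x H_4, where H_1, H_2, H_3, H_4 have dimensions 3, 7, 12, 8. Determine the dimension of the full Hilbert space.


dim(H_1 x H_2 x H_3 x H_4) = 3 * 7 * 12 * 8
= 21 * 12 * 8
= 252 * 8
= 2016

2016


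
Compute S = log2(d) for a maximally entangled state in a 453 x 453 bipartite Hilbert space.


For a maximally entangled state in d x d:
S = log2(d) = log2(453)
= 8.8234

8.8234


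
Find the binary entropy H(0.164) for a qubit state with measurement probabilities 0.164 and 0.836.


S = -p*log2(p) - (1-p)*log2(1-p)
p = 0.1640, 1-p = 0.8360
= -0.1640 * log2(0.1640) - 0.8360 * log2(0.8360)
= -(-0.4278) - (-0.2160)
= 0.6438

0.6438


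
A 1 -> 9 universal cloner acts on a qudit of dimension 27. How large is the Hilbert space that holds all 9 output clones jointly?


Output space = H^(tensor 9) where dim(H) = 27
dim = 27^9
= 729 (after 2 factors)
= 19683 (after 3 factors)
= 531441 (after 4 factors)
= 14348907 (after 5 factors)
= 387420489 (after 6 factors)
= 10460353203 (after 7 factors)
= 282429536481 (after 8 factors)
= 7625597484987 (after 9 factors)
= 7625597484987

7625597484987


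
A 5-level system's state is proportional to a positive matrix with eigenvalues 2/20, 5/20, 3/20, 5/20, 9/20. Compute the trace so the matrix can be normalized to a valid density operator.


tr(M) = sum of eigenvalues
= 2/20 + 5/20 + 3/20 + 5/20 + 9/20
= 24/20
= 1.2000

1.2000


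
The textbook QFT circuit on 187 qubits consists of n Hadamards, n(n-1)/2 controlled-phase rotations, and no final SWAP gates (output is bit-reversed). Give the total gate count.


Hadamard gates: 187
Controlled rotations: n*(n-1)/2 = 187*186/2 = 17391
SWAP gates: 0 (omitted)
Total = 187 + 17391
= 17578

17578


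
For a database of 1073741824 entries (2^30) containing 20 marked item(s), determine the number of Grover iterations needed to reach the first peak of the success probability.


After j Grover iterations the success probability is P(j) = sin^2((2j+1)*theta), where sin(theta) = sqrt(k/N).
N = 2^30 = 1073741824, k = 20
sin(theta) = sqrt(k/N) = 0.0001364787584
theta = arcsin(sqrt(k/N)) = 0.0001364787588 rad
P(j) reaches its first maximum when (2j+1)*theta is as close as possible to pi/2, i.e. j = round(pi/(4*theta) - 1/2).
pi/(4*theta) - 1/2 = 5754.2282
(For comparison, the common estimate pi/4 * sqrt(N/k) = 5754.7282; the exact maximiser is used here.)
Optimal iterations = 5754

5754


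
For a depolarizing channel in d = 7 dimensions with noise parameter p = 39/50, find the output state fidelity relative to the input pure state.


F = (1-p) + p/d
= (1 - 0.7800) + 0.7800/7
= 0.2200 + 0.1114
= 0.3314

0.3314


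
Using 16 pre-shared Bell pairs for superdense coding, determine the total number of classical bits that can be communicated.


Superdense coding allows 2 classical bits per shared entangled pair.
16 pair(s) -> 2 * 16 = 32 classical bits

32


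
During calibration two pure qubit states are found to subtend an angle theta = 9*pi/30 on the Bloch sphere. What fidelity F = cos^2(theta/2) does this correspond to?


For states separated by angle theta on Bloch sphere:
F = cos^2(theta/2)
theta = 9*pi/30 = 0.9425
theta/2 = 0.4712
cos(theta/2) = 0.8910
F = 0.7939

0.7939


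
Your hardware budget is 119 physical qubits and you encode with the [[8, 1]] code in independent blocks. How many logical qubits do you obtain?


Each code block uses 8 physical qubits for 1 logical qubit(s).
Number of complete blocks = floor(119 / 8) = 14
Logical qubits = 14 * 1
= 14

14


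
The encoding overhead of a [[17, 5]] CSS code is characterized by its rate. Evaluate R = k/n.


Code rate R = k/n
= 5/17
= 0.2941

0.2941


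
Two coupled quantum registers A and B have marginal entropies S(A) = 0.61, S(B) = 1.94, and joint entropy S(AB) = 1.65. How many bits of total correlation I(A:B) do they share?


I(A:B) = S(A) + S(B) - S(AB)
= 0.61 + 1.94 - 1.65
= 0.9000

0.9000


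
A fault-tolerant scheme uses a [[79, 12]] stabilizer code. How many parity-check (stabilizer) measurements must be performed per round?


For an [[n,k]] stabilizer code:
Number of stabilizer generators = n - k
= 79 - 12
= 67

67


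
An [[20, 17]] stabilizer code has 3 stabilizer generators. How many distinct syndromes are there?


Each stabilizer generator gives a binary (+1 or -1) measurement outcome.
With 3 independent generators:
Total syndromes = 2^3
= 8

8


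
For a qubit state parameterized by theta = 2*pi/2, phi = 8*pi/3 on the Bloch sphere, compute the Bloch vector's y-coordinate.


theta = 3.1416, phi = 8.3776
r_y = sin(theta)*sin(phi) = 0.0000 * 0.8660
r_y = 0.0000

0.0000


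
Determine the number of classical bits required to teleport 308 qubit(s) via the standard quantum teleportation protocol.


Quantum teleportation requires 2 classical bits per qubit teleported.
308 qubit(s) -> 2 * 308 = 616 classical bits

616


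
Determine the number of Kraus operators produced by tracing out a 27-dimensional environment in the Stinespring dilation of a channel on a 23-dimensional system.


Tracing out the environment in an orthonormal basis {|i>_E} gives Kraus operators K_i = <i|_E U |0>_E.
Number of Kraus operators = dim(H_env) = d_env
= 27

27


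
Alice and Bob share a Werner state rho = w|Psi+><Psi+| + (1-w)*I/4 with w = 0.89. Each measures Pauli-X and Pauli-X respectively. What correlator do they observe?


|Psi+> = (|01> + |10>)/sqrt(2)
For the pure Bell state, <X_A X_B> = +1 (Bell-state Pauli correlator).
The maximally-mixed part I/4 has tr(I/4 * P tensor P) = 0 for any traceless Pauli P.
So <X_A X_B>_rho = w * (+1) + (1 - w) * 0
= 0.89 * (+1)
= 0.8900

0.8900


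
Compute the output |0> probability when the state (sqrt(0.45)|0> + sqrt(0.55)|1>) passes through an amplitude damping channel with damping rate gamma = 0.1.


For amplitude damping with parameter gamma on state sqrt(a)|0> + sqrt(b)|1>:
alpha^2 = 0.45, beta^2 = 0.55
P(|0>) = alpha^2 + gamma * beta^2
= 0.45 + 0.1 * 0.55
= 0.45 + 0.0550
= 0.5050

0.5050


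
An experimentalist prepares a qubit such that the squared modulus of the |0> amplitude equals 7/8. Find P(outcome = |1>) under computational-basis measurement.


|alpha|^2 = 7/8 = 0.8750
|beta|^2 = 1 - 7/8 = 1/8 = 0.1250
P(|1>) = |beta|^2 = 0.1250

0.1250


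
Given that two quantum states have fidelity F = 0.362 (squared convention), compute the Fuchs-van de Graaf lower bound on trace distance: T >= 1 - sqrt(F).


Fuchs-van de Graaf (squared-fidelity convention): 1 - sqrt(F) <= T <= sqrt(1 - F).
Lower bound: T >= 1 - sqrt(F)
sqrt(F) = sqrt(0.362) = 0.6017
T >= 1 - 0.6017
T >= 0.3983

0.3983


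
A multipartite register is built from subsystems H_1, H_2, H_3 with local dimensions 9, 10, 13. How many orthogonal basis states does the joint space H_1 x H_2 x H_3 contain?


dim(H_1 x H_2 x H_3) = 9 * 10 * 13
= 90 * 13
= 1170

1170


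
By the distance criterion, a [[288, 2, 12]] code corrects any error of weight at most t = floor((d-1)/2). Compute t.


Code parameters: [[288, 2, 12]], distance d = 12.
Number of correctable errors = floor((d-1)/2)
= floor((12 - 1)/2)
= floor(11/2)
= 5

5


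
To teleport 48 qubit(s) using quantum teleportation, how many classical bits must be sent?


Quantum teleportation requires 2 classical bits per qubit teleported.
48 qubit(s) -> 2 * 48 = 96 classical bits

96


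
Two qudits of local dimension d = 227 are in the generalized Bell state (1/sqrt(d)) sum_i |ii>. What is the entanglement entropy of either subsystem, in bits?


For a maximally entangled state in d x d:
S = log2(d) = log2(227)
= 7.8265

7.8265


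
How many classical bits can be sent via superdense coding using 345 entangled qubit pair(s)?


Superdense coding allows 2 classical bits per shared entangled pair.
345 pair(s) -> 2 * 345 = 690 classical bits

690


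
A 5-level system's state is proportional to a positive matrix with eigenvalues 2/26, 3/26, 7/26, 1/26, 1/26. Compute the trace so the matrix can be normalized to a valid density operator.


tr(M) = sum of eigenvalues
= 2/26 + 3/26 + 7/26 + 1/26 + 1/26
= 14/26
= 0.5385

0.5385


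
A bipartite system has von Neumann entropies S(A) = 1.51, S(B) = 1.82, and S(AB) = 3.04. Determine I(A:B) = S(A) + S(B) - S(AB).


I(A:B) = S(A) + S(B) - S(AB)
= 1.51 + 1.82 - 3.04
= 0.2900

0.2900


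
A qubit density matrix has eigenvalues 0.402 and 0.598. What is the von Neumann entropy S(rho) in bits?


S = -p*log2(p) - (1-p)*log2(1-p)
p = 0.4020, 1-p = 0.5980
= -0.4020 * log2(0.4020) - 0.5980 * log2(0.5980)
= -(-0.5285) - (-0.4436)
= 0.9721

0.9721


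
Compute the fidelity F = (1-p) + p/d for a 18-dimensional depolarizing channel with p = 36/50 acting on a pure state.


F = (1-p) + p/d
= (1 - 0.7200) + 0.7200/18
= 0.2800 + 0.0400
= 0.3200

0.3200


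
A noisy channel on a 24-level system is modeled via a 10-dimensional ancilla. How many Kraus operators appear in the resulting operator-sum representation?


Tracing out the environment in an orthonormal basis {|i>_E} gives Kraus operators K_i = <i|_E U |0>_E.
Number of Kraus operators = dim(H_env) = d_env
= 10

10


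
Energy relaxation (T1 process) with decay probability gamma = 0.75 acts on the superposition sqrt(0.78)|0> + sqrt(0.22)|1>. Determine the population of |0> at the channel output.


For amplitude damping with parameter gamma on state sqrt(a)|0> + sqrt(b)|1>:
alpha^2 = 0.78, beta^2 = 0.22
P(|0>) = alpha^2 + gamma * beta^2
= 0.78 + 0.75 * 0.22
= 0.78 + 0.1650
= 0.9450

0.9450


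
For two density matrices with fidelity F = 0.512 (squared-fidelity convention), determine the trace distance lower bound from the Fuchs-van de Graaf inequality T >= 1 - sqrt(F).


Fuchs-van de Graaf (squared-fidelity convention): 1 - sqrt(F) <= T <= sqrt(1 - F).
Lower bound: T >= 1 - sqrt(F)
sqrt(F) = sqrt(0.512) = 0.7155
T >= 1 - 0.7155
T >= 0.2845

0.2845


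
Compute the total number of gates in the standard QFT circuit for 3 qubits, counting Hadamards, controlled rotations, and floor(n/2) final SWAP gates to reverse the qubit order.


Hadamard gates: 3
Controlled rotations: n*(n-1)/2 = 3*2/2 = 3
SWAP gates: floor(n/2) = floor(3/2) = 1
Total = 3 + 3 + 1
= 7

7


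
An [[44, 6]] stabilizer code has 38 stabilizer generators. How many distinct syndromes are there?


Each stabilizer generator gives a binary (+1 or -1) measurement outcome.
With 38 independent generators:
Total syndromes = 2^38
= 274877906944

274877906944


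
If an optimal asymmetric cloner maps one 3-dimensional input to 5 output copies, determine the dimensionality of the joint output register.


Output space = H^(tensor 5) where dim(H) = 3
dim = 3^5
= 9 (after 2 factors)
= 27 (after 3 factors)
= 81 (after 4 factors)
= 243 (after 5 factors)
= 243

243


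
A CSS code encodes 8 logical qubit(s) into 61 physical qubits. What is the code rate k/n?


Code rate R = k/n
= 8/61
= 0.1311

0.1311


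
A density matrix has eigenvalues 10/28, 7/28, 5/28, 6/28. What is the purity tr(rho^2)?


tr(rho^2) = sum of eigenvalues squared
= (10/28)^2 + (7/28)^2 + (5/28)^2 + (6/28)^2
= (100 + 49 + 25 + 36) / 784
= 210/784
= 0.2679

0.2679


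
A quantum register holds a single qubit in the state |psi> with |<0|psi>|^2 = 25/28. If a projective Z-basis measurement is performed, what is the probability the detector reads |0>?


|alpha|^2 = 25/28 = 0.8929
|beta|^2 = 1 - 25/28 = 3/28 = 0.1071
P(|0>) = |alpha|^2 = 0.8929

0.8929


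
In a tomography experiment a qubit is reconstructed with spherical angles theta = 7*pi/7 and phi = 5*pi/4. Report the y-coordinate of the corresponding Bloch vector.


theta = 3.1416, phi = 3.9270
r_y = sin(theta)*sin(phi) = 0.0000 * -0.7071
r_y = 0.0000

0.0000


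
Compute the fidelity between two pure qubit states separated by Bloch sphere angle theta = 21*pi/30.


For states separated by angle theta on Bloch sphere:
F = cos^2(theta/2)
theta = 21*pi/30 = 2.1991
theta/2 = 1.0996
cos(theta/2) = 0.4540
F = 0.2061

0.2061


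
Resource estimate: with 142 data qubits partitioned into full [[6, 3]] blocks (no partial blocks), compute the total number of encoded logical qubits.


Each code block uses 6 physical qubits for 3 logical qubit(s).
Number of complete blocks = floor(142 / 6) = 23
Logical qubits = 23 * 3
= 69

69


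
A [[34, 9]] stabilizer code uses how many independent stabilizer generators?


For an [[n,k]] stabilizer code:
Number of stabilizer generators = n - k
= 34 - 9
= 25

25


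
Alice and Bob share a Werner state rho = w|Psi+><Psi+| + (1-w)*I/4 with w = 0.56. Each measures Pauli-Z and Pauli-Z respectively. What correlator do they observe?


|Psi+> = (|01> + |10>)/sqrt(2)
For the pure Bell state, <Z_A Z_B> = -1 (Bell-state Pauli correlator).
The maximally-mixed part I/4 has tr(I/4 * P tensor P) = 0 for any traceless Pauli P.
So <Z_A Z_B>_rho = w * (-1) + (1 - w) * 0
= 0.56 * (-1)
= -0.5600

-0.5600


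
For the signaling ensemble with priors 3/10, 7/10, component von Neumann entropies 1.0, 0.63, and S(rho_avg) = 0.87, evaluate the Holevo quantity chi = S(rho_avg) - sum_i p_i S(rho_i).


chi = S(rho) - sum_i p_i * S(rho_i)
Weighted entropy = 3/10 * 1.0 + 7/10 * 0.63
= 0.7410
chi = 0.87 - 0.7410
= 0.1290

0.1290


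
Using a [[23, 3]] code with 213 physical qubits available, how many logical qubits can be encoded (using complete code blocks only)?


Each code block uses 23 physical qubits for 3 logical qubit(s).
Number of complete blocks = floor(213 / 23) = 9
Logical qubits = 9 * 3
= 27

27


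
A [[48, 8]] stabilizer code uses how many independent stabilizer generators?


For an [[n,k]] stabilizer code:
Number of stabilizer generators = n - k
= 48 - 8
= 40

40


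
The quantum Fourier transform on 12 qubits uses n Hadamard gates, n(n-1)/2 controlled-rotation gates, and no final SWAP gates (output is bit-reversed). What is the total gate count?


Hadamard gates: 12
Controlled rotations: n*(n-1)/2 = 12*11/2 = 66
SWAP gates: 0 (omitted)
Total = 12 + 66
= 78

78


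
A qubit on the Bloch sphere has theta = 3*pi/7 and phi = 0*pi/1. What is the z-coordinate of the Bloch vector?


theta = 1.3464, phi = 0.0000
r_z = cos(theta) = 0.2225

0.2225


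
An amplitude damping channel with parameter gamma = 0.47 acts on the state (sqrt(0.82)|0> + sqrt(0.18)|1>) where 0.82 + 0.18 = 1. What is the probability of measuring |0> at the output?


For amplitude damping with parameter gamma on state sqrt(a)|0> + sqrt(b)|1>:
alpha^2 = 0.82, beta^2 = 0.18
P(|0>) = alpha^2 + gamma * beta^2
= 0.82 + 0.47 * 0.18
= 0.82 + 0.0846
= 0.9046

0.9046


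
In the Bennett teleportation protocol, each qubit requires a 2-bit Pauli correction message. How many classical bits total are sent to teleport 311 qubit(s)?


Quantum teleportation requires 2 classical bits per qubit teleported.
311 qubit(s) -> 2 * 311 = 622 classical bits

622


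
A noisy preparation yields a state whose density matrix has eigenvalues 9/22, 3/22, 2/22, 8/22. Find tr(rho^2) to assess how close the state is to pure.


tr(rho^2) = sum of eigenvalues squared
= (9/22)^2 + (3/22)^2 + (2/22)^2 + (8/22)^2
= (81 + 9 + 4 + 64) / 484
= 158/484
= 0.3264

0.3264


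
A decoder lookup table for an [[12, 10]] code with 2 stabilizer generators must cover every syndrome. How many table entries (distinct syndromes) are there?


Each stabilizer generator gives a binary (+1 or -1) measurement outcome.
With 2 independent generators:
Total syndromes = 2^2
= 4

4


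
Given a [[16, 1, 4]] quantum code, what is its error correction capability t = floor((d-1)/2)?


Code parameters: [[16, 1, 4]], distance d = 4.
Number of correctable errors = floor((d-1)/2)
= floor((4 - 1)/2)
= floor(3/2)
= 1

1


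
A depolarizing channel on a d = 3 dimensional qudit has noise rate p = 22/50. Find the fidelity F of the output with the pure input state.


F = (1-p) + p/d
= (1 - 0.4400) + 0.4400/3
= 0.5600 + 0.1467
= 0.7067

0.7067


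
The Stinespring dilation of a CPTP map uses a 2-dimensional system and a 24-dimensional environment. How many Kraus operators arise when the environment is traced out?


Tracing out the environment in an orthonormal basis {|i>_E} gives Kraus operators K_i = <i|_E U |0>_E.
Number of Kraus operators = dim(H_env) = d_env
= 24

24


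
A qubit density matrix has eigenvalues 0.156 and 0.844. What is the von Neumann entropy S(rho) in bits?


S = -p*log2(p) - (1-p)*log2(1-p)
p = 0.1560, 1-p = 0.8440
= -0.1560 * log2(0.1560) - 0.8440 * log2(0.8440)
= -(-0.4181) - (-0.2065)
= 0.6247

0.6247


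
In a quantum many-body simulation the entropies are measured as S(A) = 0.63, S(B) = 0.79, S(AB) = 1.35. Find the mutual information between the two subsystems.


I(A:B) = S(A) + S(B) - S(AB)
= 0.63 + 0.79 - 1.35
= 0.0700

0.0700


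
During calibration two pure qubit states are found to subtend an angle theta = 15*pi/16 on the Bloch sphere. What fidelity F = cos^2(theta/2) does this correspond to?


For states separated by angle theta on Bloch sphere:
F = cos^2(theta/2)
theta = 15*pi/16 = 2.9452
theta/2 = 1.4726
cos(theta/2) = 0.0980
F = 0.0096

0.0096


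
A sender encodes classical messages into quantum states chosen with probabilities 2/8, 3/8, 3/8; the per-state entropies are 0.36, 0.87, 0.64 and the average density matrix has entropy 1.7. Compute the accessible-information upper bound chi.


chi = S(rho) - sum_i p_i * S(rho_i)
Weighted entropy = 2/8 * 0.36 + 3/8 * 0.87 + 3/8 * 0.64
= 0.6562
chi = 1.7 - 0.6562
= 1.0437

1.0437


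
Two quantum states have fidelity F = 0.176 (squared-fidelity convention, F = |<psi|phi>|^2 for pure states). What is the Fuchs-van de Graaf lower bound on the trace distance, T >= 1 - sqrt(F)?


Fuchs-van de Graaf (squared-fidelity convention): 1 - sqrt(F) <= T <= sqrt(1 - F).
Lower bound: T >= 1 - sqrt(F)
sqrt(F) = sqrt(0.176) = 0.4195
T >= 1 - 0.4195
T >= 0.5805

0.5805


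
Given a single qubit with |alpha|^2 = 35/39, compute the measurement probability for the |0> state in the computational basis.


|alpha|^2 = 35/39 = 0.8974
|beta|^2 = 1 - 35/39 = 4/39 = 0.1026
P(|0>) = |alpha|^2 = 0.8974

0.8974


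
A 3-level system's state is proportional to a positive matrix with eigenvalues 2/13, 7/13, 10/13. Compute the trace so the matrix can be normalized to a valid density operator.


tr(M) = sum of eigenvalues
= 2/13 + 7/13 + 10/13
= 19/13
= 1.4615

1.4615


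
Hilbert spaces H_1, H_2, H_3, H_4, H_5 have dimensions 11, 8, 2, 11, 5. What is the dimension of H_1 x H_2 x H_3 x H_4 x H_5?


dim(H_1 x H_2 x H_3 x H_4 x H_5) = 11 * 8 * 2 * 11 * 5
= 88 * 2 * 11 * 5
= 176 * 11 * 5
= 1936 * 5
= 9680

9680


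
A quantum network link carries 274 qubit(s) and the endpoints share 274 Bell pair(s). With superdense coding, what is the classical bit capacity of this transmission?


Superdense coding allows 2 classical bits per shared entangled pair.
274 pair(s) -> 2 * 274 = 548 classical bits

548


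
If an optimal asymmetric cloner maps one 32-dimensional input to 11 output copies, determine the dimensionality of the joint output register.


Output space = H^(tensor 11) where dim(H) = 32
dim = 32^11
= 1024 (after 2 factors)
= 32768 (after 3 factors)
= 1048576 (after 4 factors)
= 33554432 (after 5 factors)
= 1073741824 (after 6 factors)
= 34359738368 (after 7 factors)
= 1099511627776 (after 8 factors)
= 35184372088832 (after 9 factors)
= 1125899906842624 (after 10 factors)
= 36028797018963968 (after 11 factors)
= 36028797018963968

36028797018963968


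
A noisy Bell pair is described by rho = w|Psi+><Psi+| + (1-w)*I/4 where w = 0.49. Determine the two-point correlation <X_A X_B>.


|Psi+> = (|01> + |10>)/sqrt(2)
For the pure Bell state, <X_A X_B> = +1 (Bell-state Pauli correlator).
The maximally-mixed part I/4 has tr(I/4 * P tensor P) = 0 for any traceless Pauli P.
So <X_A X_B>_rho = w * (+1) + (1 - w) * 0
= 0.49 * (+1)
= 0.4900

0.4900


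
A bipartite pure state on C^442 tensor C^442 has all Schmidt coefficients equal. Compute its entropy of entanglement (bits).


For a maximally entangled state in d x d:
S = log2(d) = log2(442)
= 8.7879

8.7879


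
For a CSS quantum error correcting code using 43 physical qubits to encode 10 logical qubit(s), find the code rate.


Code rate R = k/n
= 10/43
= 0.2326

0.2326


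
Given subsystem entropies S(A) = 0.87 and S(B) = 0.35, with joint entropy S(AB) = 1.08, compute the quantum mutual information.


I(A:B) = S(A) + S(B) - S(AB)
= 0.87 + 0.35 - 1.08
= 0.1400

0.1400


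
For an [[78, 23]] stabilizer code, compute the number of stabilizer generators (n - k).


For an [[n,k]] stabilizer code:
Number of stabilizer generators = n - k
= 78 - 23
= 55

55


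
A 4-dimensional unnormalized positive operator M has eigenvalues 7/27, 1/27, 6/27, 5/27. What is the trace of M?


tr(M) = sum of eigenvalues
= 7/27 + 1/27 + 6/27 + 5/27
= 19/27
= 0.7037

0.7037


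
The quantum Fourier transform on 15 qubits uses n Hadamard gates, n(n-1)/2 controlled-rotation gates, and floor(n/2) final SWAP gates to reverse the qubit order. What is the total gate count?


Hadamard gates: 15
Controlled rotations: n*(n-1)/2 = 15*14/2 = 105
SWAP gates: floor(n/2) = floor(15/2) = 7
Total = 15 + 105 + 7
= 127

127


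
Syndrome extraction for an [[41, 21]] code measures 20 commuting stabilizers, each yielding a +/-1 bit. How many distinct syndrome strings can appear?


Each stabilizer generator gives a binary (+1 or -1) measurement outcome.
With 20 independent generators:
Total syndromes = 2^20
= 1048576

1048576


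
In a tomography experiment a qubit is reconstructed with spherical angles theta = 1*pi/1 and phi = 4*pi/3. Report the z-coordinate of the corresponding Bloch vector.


theta = 3.1416, phi = 4.1888
r_z = cos(theta) = -1.0000

-1.0000


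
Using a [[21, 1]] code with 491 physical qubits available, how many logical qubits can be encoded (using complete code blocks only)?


Each code block uses 21 physical qubits for 1 logical qubit(s).
Number of complete blocks = floor(491 / 21) = 23
Logical qubits = 23 * 1
= 23

23


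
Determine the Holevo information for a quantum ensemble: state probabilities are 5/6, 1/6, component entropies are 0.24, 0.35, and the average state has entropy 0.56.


chi = S(rho) - sum_i p_i * S(rho_i)
Weighted entropy = 5/6 * 0.24 + 1/6 * 0.35
= 0.2583
chi = 0.56 - 0.2583
= 0.3017

0.3017


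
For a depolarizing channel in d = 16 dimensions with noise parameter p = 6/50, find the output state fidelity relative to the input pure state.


F = (1-p) + p/d
= (1 - 0.1200) + 0.1200/16
= 0.8800 + 0.0075
= 0.8875

0.8875


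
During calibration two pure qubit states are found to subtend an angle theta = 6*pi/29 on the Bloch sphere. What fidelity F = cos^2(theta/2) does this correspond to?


For states separated by angle theta on Bloch sphere:
F = cos^2(theta/2)
theta = 6*pi/29 = 0.6500
theta/2 = 0.3250
cos(theta/2) = 0.9477
F = 0.8980

0.8980


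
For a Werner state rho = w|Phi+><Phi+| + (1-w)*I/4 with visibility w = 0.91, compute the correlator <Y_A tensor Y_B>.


|Phi+> = (|00> + |11>)/sqrt(2)
For the pure Bell state, <Y_A Y_B> = -1 (Bell-state Pauli correlator).
The maximally-mixed part I/4 has tr(I/4 * P tensor P) = 0 for any traceless Pauli P.
So <Y_A Y_B>_rho = w * (-1) + (1 - w) * 0
= 0.91 * (-1)
= -0.9100

-0.9100


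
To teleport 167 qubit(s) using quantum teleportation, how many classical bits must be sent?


Quantum teleportation requires 2 classical bits per qubit teleported.
167 qubit(s) -> 2 * 167 = 334 classical bits

334


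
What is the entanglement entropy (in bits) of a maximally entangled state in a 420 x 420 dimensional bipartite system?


For a maximally entangled state in d x d:
S = log2(d) = log2(420)
= 8.7142

8.7142


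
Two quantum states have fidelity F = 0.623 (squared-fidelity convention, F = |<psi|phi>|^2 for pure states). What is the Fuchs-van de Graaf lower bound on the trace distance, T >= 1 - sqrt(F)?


Fuchs-van de Graaf (squared-fidelity convention): 1 - sqrt(F) <= T <= sqrt(1 - F).
Lower bound: T >= 1 - sqrt(F)
sqrt(F) = sqrt(0.623) = 0.7893
T >= 1 - 0.7893
T >= 0.2107

0.2107


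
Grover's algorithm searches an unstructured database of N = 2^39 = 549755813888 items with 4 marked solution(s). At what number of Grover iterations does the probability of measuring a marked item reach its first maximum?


After j Grover iterations the success probability is P(j) = sin^2((2j+1)*theta), where sin(theta) = sqrt(k/N).
N = 2^39 = 549755813888, k = 4
sin(theta) = sqrt(k/N) = 2.697398305e-06
theta = arcsin(sqrt(k/N)) = 2.697398305e-06 rad
P(j) reaches its first maximum when (2j+1)*theta is as close as possible to pi/2, i.e. j = round(pi/(4*theta) - 1/2).
pi/(4*theta) - 1/2 = 291168.2762
(For comparison, the common estimate pi/4 * sqrt(N/k) = 291168.7762; the exact maximiser is used here.)
Optimal iterations = 291168

291168


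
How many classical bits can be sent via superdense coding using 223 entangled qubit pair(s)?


Superdense coding allows 2 classical bits per shared entangled pair.
223 pair(s) -> 2 * 223 = 446 classical bits

446


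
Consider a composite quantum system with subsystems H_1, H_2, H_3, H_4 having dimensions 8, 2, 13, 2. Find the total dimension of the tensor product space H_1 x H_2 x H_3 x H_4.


dim(H_1 x H_2 x H_3 x H_4) = 8 * 2 * 13 * 2
= 16 * 13 * 2
= 208 * 2
= 416

416


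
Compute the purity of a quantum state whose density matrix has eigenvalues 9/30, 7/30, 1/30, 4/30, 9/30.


tr(rho^2) = sum of eigenvalues squared
= (9/30)^2 + (7/30)^2 + (1/30)^2 + (4/30)^2 + (9/30)^2
= (81 + 49 + 1 + 16 + 81) / 900
= 228/900
= 0.2533

0.2533


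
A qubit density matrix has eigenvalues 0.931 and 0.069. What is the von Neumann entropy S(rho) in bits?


S = -p*log2(p) - (1-p)*log2(1-p)
p = 0.9310, 1-p = 0.0690
= -0.9310 * log2(0.9310) - 0.0690 * log2(0.0690)
= -(-0.0960) - (-0.2662)
= 0.3622

0.3622


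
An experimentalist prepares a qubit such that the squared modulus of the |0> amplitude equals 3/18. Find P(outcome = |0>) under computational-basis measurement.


|alpha|^2 = 3/18 = 0.1667
|beta|^2 = 1 - 3/18 = 15/18 = 0.8333
P(|0>) = |alpha|^2 = 0.1667

0.1667


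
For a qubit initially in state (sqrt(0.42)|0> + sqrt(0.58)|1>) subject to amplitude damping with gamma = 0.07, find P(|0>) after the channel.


For amplitude damping with parameter gamma on state sqrt(a)|0> + sqrt(b)|1>:
alpha^2 = 0.42, beta^2 = 0.58
P(|0>) = alpha^2 + gamma * beta^2
= 0.42 + 0.07 * 0.58
= 0.42 + 0.0406
= 0.4606

0.4606


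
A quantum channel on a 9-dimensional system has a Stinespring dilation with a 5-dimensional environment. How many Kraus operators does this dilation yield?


Tracing out the environment in an orthonormal basis {|i>_E} gives Kraus operators K_i = <i|_E U |0>_E.
Number of Kraus operators = dim(H_env) = d_env
= 5

5


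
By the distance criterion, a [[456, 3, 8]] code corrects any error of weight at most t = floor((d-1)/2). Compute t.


Code parameters: [[456, 3, 8]], distance d = 8.
Number of correctable errors = floor((d-1)/2)
= floor((8 - 1)/2)
= floor(7/2)
= 3

3


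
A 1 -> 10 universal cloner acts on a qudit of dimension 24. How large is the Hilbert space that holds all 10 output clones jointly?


Output space = H^(tensor 10) where dim(H) = 24
dim = 24^10
= 576 (after 2 factors)
= 13824 (after 3 factors)
= 331776 (after 4 factors)
= 7962624 (after 5 factors)
= 191102976 (after 6 factors)
= 4586471424 (after 7 factors)
= 110075314176 (after 8 factors)
= 2641807540224 (after 9 factors)
= 63403380965376 (after 10 factors)
= 63403380965376

63403380965376


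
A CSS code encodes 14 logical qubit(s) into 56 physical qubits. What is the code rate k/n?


Code rate R = k/n
= 14/56
= 0.2500

0.2500


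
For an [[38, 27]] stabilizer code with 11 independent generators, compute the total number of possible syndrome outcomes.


Each stabilizer generator gives a binary (+1 or -1) measurement outcome.
With 11 independent generators:
Total syndromes = 2^11
= 2048

2048


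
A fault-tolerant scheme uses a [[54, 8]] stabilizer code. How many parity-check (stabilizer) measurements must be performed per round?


For an [[n,k]] stabilizer code:
Number of stabilizer generators = n - k
= 54 - 8
= 46

46


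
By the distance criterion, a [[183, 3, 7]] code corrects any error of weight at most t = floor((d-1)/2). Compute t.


Code parameters: [[183, 3, 7]], distance d = 7.
Number of correctable errors = floor((d-1)/2)
= floor((7 - 1)/2)
= floor(6/2)
= 3

3


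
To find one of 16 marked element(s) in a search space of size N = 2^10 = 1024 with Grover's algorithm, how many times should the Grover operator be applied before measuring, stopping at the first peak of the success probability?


After j Grover iterations the success probability is P(j) = sin^2((2j+1)*theta), where sin(theta) = sqrt(k/N).
N = 2^10 = 1024, k = 16
sin(theta) = sqrt(k/N) = 0.125
theta = arcsin(sqrt(k/N)) = 0.1253278312 rad
P(j) reaches its first maximum when (2j+1)*theta is as close as possible to pi/2, i.e. j = round(pi/(4*theta) - 1/2).
pi/(4*theta) - 1/2 = 5.7667
(For comparison, the common estimate pi/4 * sqrt(N/k) = 6.2832; the exact maximiser is used here.)
Optimal iterations = 6

6


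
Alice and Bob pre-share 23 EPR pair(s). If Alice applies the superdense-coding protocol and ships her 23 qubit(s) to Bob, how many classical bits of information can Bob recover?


Superdense coding allows 2 classical bits per shared entangled pair.
23 pair(s) -> 2 * 23 = 46 classical bits

46


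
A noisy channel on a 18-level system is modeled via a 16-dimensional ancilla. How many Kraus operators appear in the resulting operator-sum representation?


Tracing out the environment in an orthonormal basis {|i>_E} gives Kraus operators K_i = <i|_E U |0>_E.
Number of Kraus operators = dim(H_env) = d_env
= 16

16


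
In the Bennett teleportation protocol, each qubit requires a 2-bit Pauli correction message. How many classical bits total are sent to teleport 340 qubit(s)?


Quantum teleportation requires 2 classical bits per qubit teleported.
340 qubit(s) -> 2 * 340 = 680 classical bits

680


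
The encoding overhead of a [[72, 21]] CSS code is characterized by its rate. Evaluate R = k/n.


Code rate R = k/n
= 21/72
= 0.2917

0.2917


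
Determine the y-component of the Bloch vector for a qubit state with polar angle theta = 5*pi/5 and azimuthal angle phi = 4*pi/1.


theta = 3.1416, phi = 12.5664
r_y = sin(theta)*sin(phi) = 0.0000 * 0.0000
r_y = 0.0000

0.0000


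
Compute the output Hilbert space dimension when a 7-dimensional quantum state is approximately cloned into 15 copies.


Output space = H^(tensor 15) where dim(H) = 7
dim = 7^15
= 49 (after 2 factors)
= 343 (after 3 factors)
= 2401 (after 4 factors)
= 16807 (after 5 factors)
= 117649 (after 6 factors)
= 823543 (after 7 factors)
= 5764801 (after 8 factors)
= 40353607 (after 9 factors)
= 282475249 (after 10 factors)
= 1977326743 (after 11 factors)
= 13841287201 (after 12 factors)
= 96889010407 (after 13 factors)
= 678223072849 (after 14 factors)
= 4747561509943 (after 15 factors)
= 4747561509943

4747561509943
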